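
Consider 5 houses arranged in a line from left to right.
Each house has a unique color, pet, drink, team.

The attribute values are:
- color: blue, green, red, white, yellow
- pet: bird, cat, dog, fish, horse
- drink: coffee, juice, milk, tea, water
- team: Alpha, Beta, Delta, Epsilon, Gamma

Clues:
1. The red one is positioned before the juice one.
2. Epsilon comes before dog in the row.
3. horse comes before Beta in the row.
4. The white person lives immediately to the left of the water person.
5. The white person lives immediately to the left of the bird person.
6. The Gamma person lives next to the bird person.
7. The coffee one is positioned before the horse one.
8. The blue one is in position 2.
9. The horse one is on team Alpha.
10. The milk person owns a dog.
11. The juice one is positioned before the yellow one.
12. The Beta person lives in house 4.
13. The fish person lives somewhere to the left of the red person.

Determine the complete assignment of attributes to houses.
Solution:

House | Color | Pet | Drink | Team
----------------------------------
  1   | white | fish | coffee | Gamma
  2   | blue | bird | water | Epsilon
  3   | red | horse | tea | Alpha
  4   | green | cat | juice | Beta
  5   | yellow | dog | milk | Delta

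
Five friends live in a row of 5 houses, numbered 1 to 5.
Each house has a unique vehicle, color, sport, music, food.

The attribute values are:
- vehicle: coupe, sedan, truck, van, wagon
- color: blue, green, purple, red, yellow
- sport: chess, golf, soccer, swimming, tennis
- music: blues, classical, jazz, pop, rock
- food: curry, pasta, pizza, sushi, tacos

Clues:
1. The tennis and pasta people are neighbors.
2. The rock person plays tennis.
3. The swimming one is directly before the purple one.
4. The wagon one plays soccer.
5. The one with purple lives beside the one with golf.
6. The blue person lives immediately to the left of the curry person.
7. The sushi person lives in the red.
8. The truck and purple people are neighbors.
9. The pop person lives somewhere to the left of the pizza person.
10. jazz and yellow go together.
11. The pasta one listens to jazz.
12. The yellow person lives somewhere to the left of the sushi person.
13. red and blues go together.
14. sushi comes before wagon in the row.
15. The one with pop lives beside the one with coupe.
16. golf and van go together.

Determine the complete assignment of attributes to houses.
Solution:

House | Vehicle | Color | Sport | Music | Food
----------------------------------------------
  1   | truck | blue | swimming | pop | tacos
  2   | coupe | purple | tennis | rock | curry
  3   | van | yellow | golf | jazz | pasta
  4   | sedan | red | chess | blues | sushi
  5   | wagon | green | soccer | classical | pizza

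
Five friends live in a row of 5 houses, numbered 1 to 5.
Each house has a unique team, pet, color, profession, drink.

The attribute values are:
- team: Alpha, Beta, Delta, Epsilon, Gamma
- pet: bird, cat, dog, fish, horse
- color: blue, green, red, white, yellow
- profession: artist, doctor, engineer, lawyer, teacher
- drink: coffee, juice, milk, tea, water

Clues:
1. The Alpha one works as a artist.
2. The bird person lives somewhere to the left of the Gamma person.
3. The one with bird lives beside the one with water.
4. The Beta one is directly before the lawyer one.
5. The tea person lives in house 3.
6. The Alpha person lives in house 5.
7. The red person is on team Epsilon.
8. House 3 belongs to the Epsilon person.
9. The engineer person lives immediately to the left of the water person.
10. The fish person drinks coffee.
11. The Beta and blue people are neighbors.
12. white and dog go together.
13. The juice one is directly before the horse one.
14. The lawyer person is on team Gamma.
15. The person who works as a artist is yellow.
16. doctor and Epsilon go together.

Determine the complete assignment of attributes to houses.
Solution:

House | Team | Pet | Color | Profession | Drink
-----------------------------------------------
  1   | Beta | bird | green | engineer | juice
  2   | Gamma | horse | blue | lawyer | water
  3   | Epsilon | cat | red | doctor | tea
  4   | Delta | dog | white | teacher | milk
  5   | Alpha | fish | yellow | artist | coffee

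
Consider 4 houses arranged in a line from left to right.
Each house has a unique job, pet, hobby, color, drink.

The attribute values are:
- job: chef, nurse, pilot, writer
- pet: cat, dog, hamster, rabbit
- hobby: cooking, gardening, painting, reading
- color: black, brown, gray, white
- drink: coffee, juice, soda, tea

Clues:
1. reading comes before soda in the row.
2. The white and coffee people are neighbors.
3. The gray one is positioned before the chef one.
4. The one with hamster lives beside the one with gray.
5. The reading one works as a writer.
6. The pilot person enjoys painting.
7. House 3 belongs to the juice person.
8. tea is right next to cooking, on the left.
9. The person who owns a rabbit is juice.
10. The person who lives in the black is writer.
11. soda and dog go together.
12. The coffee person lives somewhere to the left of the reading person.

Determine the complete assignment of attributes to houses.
Solution:

House | Job | Pet | Hobby | Color | Drink
-----------------------------------------
  1   | pilot | hamster | painting | white | tea
  2   | nurse | cat | cooking | gray | coffee
  3   | writer | rabbit | reading | black | juice
  4   | chef | dog | gardening | brown | soda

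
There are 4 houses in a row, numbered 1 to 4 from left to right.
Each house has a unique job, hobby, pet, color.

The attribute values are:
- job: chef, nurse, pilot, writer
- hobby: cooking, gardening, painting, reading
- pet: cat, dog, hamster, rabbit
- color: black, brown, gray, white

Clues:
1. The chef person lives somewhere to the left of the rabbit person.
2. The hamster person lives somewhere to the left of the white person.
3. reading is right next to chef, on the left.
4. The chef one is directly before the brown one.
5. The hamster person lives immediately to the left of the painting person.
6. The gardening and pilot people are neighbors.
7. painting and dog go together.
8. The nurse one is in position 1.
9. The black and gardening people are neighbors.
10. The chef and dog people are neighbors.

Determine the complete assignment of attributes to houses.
Solution:

House | Job | Hobby | Pet | Color
---------------------------------
  1   | nurse | reading | cat | black
  2   | chef | gardening | hamster | gray
  3   | pilot | painting | dog | brown
  4   | writer | cooking | rabbit | white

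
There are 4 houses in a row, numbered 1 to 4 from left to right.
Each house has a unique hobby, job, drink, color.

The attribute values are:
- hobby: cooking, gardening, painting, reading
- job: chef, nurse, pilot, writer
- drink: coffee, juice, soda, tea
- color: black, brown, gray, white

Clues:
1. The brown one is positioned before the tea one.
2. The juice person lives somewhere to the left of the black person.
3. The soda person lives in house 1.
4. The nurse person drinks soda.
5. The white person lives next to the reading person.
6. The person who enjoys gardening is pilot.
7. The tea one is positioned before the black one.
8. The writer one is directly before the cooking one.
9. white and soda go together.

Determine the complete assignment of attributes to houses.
Solution:

House | Hobby | Job | Drink | Color
-----------------------------------
  1   | painting | nurse | soda | white
  2   | reading | writer | juice | brown
  3   | cooking | chef | tea | gray
  4   | gardening | pilot | coffee | black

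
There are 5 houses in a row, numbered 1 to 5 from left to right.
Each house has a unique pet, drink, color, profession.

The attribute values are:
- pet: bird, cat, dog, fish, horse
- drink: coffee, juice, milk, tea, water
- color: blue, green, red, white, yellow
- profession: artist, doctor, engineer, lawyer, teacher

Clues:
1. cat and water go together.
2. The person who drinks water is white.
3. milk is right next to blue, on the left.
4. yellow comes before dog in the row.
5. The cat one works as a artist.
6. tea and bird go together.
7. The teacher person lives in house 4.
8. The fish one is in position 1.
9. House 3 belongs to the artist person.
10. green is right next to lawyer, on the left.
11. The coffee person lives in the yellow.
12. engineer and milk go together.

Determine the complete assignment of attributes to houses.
Solution:

House | Pet | Drink | Color | Profession
----------------------------------------
  1   | fish | milk | green | engineer
  2   | bird | tea | blue | lawyer
  3   | cat | water | white | artist
  4   | horse | coffee | yellow | teacher
  5   | dog | juice | red | doctor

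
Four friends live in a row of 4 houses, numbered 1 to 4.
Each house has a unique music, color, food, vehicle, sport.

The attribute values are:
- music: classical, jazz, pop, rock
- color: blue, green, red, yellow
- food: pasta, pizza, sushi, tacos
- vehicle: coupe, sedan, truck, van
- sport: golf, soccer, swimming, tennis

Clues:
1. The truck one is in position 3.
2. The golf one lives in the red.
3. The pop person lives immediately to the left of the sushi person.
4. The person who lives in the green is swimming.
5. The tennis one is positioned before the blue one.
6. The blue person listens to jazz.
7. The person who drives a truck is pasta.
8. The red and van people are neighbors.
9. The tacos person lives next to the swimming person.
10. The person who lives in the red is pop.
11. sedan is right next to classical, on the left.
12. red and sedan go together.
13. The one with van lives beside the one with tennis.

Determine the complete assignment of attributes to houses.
Solution:

House | Music | Color | Food | Vehicle | Sport
----------------------------------------------
  1   | pop | red | tacos | sedan | golf
  2   | classical | green | sushi | van | swimming
  3   | rock | yellow | pasta | truck | tennis
  4   | jazz | blue | pizza | coupe | soccer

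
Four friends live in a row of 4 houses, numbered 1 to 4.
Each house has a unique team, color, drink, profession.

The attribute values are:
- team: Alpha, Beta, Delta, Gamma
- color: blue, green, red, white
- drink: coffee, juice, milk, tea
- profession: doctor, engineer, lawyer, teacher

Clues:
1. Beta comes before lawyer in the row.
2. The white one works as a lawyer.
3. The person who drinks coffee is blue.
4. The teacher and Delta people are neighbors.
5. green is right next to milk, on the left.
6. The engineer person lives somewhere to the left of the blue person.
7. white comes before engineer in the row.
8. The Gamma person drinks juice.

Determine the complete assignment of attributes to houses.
Solution:

House | Team | Color | Drink | Profession
-----------------------------------------
  1   | Beta | green | tea | teacher
  2   | Delta | white | milk | lawyer
  3   | Gamma | red | juice | engineer
  4   | Alpha | blue | coffee | doctor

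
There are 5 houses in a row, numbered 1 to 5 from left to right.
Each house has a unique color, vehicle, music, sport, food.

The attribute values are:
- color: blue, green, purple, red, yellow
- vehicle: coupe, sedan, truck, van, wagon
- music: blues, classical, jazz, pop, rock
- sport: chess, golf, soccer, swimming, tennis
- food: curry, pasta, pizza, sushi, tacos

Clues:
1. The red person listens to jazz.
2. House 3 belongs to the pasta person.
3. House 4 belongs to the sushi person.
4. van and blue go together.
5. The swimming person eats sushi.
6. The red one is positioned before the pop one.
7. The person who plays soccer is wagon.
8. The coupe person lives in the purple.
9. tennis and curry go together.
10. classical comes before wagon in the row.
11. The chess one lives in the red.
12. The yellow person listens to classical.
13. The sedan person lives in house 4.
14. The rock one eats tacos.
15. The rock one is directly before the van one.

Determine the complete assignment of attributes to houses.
Solution:

House | Color | Vehicle | Music | Sport | Food
----------------------------------------------
  1   | purple | coupe | rock | golf | tacos
  2   | blue | van | blues | tennis | curry
  3   | red | truck | jazz | chess | pasta
  4   | yellow | sedan | classical | swimming | sushi
  5   | green | wagon | pop | soccer | pizza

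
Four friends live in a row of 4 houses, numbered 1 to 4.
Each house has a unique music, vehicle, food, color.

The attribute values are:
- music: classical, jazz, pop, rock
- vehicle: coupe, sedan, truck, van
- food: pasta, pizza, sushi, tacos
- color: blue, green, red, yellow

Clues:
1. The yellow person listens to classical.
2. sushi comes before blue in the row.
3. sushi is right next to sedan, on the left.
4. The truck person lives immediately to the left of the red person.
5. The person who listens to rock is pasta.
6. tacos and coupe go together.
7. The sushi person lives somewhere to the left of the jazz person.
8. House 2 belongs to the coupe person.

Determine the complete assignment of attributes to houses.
Solution:

House | Music | Vehicle | Food | Color
--------------------------------------
  1   | rock | truck | pasta | green
  2   | pop | coupe | tacos | red
  3   | classical | van | sushi | yellow
  4   | jazz | sedan | pizza | blue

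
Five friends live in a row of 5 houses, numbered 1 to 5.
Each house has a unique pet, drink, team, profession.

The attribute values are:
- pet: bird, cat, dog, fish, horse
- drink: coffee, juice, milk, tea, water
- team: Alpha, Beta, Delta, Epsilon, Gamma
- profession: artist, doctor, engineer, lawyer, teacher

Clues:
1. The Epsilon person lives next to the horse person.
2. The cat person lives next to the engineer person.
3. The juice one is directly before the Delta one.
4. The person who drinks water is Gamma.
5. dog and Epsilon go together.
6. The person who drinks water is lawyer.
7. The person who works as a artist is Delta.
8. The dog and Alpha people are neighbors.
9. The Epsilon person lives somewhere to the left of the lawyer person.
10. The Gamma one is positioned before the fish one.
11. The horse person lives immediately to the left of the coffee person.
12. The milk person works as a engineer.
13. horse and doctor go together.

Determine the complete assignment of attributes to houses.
Solution:

House | Pet | Drink | Team | Profession
---------------------------------------
  1   | dog | tea | Epsilon | teacher
  2   | horse | juice | Alpha | doctor
  3   | bird | coffee | Delta | artist
  4   | cat | water | Gamma | lawyer
  5   | fish | milk | Beta | engineer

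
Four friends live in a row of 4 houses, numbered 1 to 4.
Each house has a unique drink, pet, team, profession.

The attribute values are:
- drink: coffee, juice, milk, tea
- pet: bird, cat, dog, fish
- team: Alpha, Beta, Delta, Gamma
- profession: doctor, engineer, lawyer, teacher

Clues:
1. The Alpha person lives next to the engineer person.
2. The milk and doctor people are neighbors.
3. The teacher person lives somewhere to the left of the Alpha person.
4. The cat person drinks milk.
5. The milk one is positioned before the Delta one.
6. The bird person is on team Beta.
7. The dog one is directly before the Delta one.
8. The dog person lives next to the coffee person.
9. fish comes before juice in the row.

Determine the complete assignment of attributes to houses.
Solution:

House | Drink | Pet | Team | Profession
---------------------------------------
  1   | milk | cat | Gamma | teacher
  2   | tea | dog | Alpha | doctor
  3   | coffee | fish | Delta | engineer
  4   | juice | bird | Beta | lawyer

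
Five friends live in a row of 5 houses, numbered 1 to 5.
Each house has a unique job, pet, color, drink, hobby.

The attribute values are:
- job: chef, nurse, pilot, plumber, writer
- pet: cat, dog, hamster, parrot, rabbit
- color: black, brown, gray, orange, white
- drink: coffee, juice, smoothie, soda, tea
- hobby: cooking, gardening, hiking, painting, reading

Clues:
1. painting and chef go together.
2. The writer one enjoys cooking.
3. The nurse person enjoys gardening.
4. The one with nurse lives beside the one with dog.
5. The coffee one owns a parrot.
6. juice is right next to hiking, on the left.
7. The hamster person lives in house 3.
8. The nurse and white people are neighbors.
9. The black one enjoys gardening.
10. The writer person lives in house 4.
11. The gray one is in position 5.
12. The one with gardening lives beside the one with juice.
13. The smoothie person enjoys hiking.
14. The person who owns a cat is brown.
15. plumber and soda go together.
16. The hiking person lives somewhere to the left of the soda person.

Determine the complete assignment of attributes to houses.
Solution:

House | Job | Pet | Color | Drink | Hobby
-----------------------------------------
  1   | nurse | parrot | black | coffee | gardening
  2   | chef | dog | white | juice | painting
  3   | pilot | hamster | orange | smoothie | hiking
  4   | writer | cat | brown | tea | cooking
  5   | plumber | rabbit | gray | soda | reading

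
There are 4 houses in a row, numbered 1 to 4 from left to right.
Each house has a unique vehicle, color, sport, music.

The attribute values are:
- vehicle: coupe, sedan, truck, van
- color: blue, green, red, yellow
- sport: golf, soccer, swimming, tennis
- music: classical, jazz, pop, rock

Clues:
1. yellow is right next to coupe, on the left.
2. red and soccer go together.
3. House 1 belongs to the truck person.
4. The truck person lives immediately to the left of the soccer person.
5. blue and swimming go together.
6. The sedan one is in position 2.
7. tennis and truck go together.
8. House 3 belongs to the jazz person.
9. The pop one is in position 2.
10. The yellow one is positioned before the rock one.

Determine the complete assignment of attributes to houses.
Solution:

House | Vehicle | Color | Sport | Music
---------------------------------------
  1   | truck | green | tennis | classical
  2   | sedan | red | soccer | pop
  3   | van | yellow | golf | jazz
  4   | coupe | blue | swimming | rock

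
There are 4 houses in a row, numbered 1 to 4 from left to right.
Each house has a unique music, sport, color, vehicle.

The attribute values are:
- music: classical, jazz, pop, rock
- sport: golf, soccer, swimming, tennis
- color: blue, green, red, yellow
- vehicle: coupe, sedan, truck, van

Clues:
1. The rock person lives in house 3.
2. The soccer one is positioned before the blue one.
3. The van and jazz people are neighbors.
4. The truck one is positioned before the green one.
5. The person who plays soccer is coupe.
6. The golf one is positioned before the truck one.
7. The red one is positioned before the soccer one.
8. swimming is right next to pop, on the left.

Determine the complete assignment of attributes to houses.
Solution:

House | Music | Sport | Color | Vehicle
---------------------------------------
  1   | classical | golf | red | van
  2   | jazz | soccer | yellow | coupe
  3   | rock | swimming | blue | truck
  4   | pop | tennis | green | sedan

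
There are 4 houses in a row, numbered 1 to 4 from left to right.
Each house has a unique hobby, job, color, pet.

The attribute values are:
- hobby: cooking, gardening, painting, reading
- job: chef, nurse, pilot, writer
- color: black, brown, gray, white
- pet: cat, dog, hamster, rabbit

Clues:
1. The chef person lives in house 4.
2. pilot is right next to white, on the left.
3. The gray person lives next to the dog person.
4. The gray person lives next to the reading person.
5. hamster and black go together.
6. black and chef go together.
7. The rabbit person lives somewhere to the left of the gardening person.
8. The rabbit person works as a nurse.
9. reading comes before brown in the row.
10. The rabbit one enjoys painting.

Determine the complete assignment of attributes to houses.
Solution:

House | Hobby | Job | Color | Pet
---------------------------------
  1   | cooking | pilot | gray | cat
  2   | reading | writer | white | dog
  3   | painting | nurse | brown | rabbit
  4   | gardening | chef | black | hamster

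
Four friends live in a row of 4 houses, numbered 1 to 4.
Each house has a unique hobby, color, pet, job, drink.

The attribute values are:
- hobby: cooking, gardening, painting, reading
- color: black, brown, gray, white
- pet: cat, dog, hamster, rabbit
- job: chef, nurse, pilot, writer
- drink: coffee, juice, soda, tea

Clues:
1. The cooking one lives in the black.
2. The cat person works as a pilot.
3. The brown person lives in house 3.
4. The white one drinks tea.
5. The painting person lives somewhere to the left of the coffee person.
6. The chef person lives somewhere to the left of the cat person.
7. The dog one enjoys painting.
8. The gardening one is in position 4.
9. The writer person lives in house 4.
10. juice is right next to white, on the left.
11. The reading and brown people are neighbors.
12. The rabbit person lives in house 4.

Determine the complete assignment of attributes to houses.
Solution:

House | Hobby | Color | Pet | Job | Drink
-----------------------------------------
  1   | cooking | black | hamster | chef | juice
  2   | reading | white | cat | pilot | tea
  3   | painting | brown | dog | nurse | soda
  4   | gardening | gray | rabbit | writer | coffee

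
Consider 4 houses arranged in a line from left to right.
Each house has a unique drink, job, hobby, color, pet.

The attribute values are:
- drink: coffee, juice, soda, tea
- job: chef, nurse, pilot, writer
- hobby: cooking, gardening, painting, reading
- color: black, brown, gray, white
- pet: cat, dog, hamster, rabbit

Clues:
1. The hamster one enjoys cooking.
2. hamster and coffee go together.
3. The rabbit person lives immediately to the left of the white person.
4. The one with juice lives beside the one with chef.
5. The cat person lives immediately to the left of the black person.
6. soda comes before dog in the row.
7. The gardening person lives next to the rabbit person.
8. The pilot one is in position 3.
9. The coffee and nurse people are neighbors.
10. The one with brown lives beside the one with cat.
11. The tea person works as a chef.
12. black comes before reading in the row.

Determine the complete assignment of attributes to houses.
Solution:

House | Drink | Job | Hobby | Color | Pet
-----------------------------------------
  1   | coffee | writer | cooking | brown | hamster
  2   | soda | nurse | gardening | gray | cat
  3   | juice | pilot | painting | black | rabbit
  4   | tea | chef | reading | white | dog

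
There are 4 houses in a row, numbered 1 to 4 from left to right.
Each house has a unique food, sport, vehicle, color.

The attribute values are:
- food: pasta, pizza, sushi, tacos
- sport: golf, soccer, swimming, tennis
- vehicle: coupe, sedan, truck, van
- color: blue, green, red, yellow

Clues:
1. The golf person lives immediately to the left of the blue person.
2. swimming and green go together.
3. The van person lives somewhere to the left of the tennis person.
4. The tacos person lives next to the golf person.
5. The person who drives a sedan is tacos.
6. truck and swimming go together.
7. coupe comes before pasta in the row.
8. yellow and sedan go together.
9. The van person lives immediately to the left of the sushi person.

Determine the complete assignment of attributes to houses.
Solution:

House | Food | Sport | Vehicle | Color
--------------------------------------
  1   | tacos | soccer | sedan | yellow
  2   | pizza | golf | van | red
  3   | sushi | tennis | coupe | blue
  4   | pasta | swimming | truck | green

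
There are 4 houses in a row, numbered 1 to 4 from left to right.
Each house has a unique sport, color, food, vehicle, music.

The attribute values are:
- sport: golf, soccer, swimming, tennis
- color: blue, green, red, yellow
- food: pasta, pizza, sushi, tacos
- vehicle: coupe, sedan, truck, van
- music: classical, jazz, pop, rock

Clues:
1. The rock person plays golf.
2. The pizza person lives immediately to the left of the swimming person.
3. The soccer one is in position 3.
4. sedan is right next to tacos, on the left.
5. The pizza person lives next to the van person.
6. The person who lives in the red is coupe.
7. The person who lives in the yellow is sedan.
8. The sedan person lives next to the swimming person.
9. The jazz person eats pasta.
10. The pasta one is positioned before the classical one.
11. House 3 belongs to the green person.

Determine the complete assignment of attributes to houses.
Solution:

House | Sport | Color | Food | Vehicle | Music
----------------------------------------------
  1   | golf | yellow | pizza | sedan | rock
  2   | swimming | blue | tacos | van | pop
  3   | soccer | green | pasta | truck | jazz
  4   | tennis | red | sushi | coupe | classical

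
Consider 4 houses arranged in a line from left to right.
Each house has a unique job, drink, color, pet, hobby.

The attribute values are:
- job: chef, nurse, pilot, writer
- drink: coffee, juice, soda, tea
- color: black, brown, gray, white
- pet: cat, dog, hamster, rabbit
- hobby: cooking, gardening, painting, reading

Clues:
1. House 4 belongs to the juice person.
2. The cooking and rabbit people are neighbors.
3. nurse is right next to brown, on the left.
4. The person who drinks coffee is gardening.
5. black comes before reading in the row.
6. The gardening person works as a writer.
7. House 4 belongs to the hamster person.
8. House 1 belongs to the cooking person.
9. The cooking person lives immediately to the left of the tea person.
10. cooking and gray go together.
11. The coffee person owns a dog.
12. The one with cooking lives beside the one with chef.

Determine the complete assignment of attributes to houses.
Solution:

House | Job | Drink | Color | Pet | Hobby
-----------------------------------------
  1   | nurse | soda | gray | cat | cooking
  2   | chef | tea | brown | rabbit | painting
  3   | writer | coffee | black | dog | gardening
  4   | pilot | juice | white | hamster | reading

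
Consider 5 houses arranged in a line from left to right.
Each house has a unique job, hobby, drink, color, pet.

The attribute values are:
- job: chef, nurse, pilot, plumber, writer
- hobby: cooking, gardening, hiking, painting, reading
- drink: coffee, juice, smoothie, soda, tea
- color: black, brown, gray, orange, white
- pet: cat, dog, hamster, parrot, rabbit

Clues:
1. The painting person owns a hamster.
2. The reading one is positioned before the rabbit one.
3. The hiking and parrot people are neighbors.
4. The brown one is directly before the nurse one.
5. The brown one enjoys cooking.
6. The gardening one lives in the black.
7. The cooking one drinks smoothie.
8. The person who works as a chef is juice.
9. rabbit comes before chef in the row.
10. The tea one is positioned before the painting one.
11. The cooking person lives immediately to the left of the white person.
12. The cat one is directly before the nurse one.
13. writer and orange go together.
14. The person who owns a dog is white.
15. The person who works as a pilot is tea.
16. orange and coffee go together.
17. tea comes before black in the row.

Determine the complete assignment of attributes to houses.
Solution:

House | Job | Hobby | Drink | Color | Pet
-----------------------------------------
  1   | plumber | cooking | smoothie | brown | cat
  2   | nurse | reading | soda | white | dog
  3   | pilot | hiking | tea | gray | rabbit
  4   | chef | gardening | juice | black | parrot
  5   | writer | painting | coffee | orange | hamster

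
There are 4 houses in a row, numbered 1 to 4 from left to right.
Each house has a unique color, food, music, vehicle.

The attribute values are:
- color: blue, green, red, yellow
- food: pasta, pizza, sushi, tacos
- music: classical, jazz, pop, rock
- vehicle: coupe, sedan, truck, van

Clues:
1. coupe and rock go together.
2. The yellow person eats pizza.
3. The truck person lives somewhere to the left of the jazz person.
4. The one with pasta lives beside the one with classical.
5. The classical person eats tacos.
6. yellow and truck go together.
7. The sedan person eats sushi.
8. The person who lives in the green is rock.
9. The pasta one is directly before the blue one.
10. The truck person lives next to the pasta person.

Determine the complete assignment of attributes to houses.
Solution:

House | Color | Food | Music | Vehicle
--------------------------------------
  1   | yellow | pizza | pop | truck
  2   | green | pasta | rock | coupe
  3   | blue | tacos | classical | van
  4   | red | sushi | jazz | sedan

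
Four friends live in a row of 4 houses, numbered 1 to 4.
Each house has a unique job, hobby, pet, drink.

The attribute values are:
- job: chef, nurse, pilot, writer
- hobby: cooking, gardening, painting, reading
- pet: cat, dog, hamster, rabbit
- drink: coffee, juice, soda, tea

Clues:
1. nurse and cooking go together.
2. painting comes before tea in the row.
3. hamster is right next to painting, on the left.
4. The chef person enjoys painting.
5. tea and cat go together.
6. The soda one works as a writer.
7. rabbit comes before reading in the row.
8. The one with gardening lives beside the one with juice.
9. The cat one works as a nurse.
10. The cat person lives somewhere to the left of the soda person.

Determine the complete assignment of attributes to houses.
Solution:

House | Job | Hobby | Pet | Drink
---------------------------------
  1   | pilot | gardening | hamster | coffee
  2   | chef | painting | rabbit | juice
  3   | nurse | cooking | cat | tea
  4   | writer | reading | dog | soda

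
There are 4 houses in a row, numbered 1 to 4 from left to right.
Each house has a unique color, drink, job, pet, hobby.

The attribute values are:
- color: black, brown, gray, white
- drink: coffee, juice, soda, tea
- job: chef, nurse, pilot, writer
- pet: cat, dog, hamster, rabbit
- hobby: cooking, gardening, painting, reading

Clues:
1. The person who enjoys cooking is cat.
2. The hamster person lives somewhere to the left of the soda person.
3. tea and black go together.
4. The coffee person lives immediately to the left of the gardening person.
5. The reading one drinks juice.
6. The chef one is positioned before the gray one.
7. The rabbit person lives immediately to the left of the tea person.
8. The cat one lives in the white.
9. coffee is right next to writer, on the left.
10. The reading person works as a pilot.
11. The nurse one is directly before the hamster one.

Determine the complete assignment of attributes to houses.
Solution:

House | Color | Drink | Job | Pet | Hobby
-----------------------------------------
  1   | brown | coffee | nurse | rabbit | painting
  2   | black | tea | writer | hamster | gardening
  3   | white | soda | chef | cat | cooking
  4   | gray | juice | pilot | dog | reading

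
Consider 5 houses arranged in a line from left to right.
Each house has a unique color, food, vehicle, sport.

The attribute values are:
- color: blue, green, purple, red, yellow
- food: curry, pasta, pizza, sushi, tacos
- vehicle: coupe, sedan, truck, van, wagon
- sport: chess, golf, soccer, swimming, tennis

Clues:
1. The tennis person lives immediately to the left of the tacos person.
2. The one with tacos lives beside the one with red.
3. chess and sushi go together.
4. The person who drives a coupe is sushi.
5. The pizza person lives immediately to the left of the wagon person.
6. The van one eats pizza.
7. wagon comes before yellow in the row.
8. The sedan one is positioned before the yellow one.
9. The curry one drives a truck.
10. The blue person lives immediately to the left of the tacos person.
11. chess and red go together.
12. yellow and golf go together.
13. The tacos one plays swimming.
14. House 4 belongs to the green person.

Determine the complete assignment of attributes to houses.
Solution:

House | Color | Food | Vehicle | Sport
--------------------------------------
  1   | blue | pizza | van | tennis
  2   | purple | tacos | wagon | swimming
  3   | red | sushi | coupe | chess
  4   | green | pasta | sedan | soccer
  5   | yellow | curry | truck | golf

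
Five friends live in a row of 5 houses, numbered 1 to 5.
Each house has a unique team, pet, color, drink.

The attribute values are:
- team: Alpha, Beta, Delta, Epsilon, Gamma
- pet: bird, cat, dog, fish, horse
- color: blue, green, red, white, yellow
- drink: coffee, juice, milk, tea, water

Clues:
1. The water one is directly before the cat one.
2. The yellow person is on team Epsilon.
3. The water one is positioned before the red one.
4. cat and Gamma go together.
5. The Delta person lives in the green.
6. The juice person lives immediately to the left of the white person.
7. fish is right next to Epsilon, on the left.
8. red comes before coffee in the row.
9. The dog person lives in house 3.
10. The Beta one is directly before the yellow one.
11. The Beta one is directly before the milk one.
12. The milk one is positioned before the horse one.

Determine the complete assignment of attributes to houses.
Solution:

House | Team | Pet | Color | Drink
----------------------------------
  1   | Beta | fish | blue | tea
  2   | Epsilon | bird | yellow | milk
  3   | Delta | dog | green | water
  4   | Gamma | cat | red | juice
  5   | Alpha | horse | white | coffee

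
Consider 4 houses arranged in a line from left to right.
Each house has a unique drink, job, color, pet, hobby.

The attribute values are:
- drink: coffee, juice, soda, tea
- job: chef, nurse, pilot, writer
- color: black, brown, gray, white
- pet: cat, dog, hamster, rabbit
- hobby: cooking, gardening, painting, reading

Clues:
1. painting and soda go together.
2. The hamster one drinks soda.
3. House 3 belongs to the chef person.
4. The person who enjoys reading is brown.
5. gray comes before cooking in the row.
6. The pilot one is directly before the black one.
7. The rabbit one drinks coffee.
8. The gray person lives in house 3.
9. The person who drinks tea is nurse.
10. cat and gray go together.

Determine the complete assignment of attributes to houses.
Solution:

House | Drink | Job | Color | Pet | Hobby
-----------------------------------------
  1   | coffee | pilot | brown | rabbit | reading
  2   | soda | writer | black | hamster | painting
  3   | juice | chef | gray | cat | gardening
  4   | tea | nurse | white | dog | cooking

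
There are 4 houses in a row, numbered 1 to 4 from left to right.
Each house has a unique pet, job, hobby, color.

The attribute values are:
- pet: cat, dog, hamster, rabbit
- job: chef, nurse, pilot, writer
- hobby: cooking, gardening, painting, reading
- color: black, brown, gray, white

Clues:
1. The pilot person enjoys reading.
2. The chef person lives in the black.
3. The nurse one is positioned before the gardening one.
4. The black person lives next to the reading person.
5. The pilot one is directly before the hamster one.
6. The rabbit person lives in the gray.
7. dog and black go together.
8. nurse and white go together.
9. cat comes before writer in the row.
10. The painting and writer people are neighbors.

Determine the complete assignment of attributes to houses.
Solution:

House | Pet | Job | Hobby | Color
---------------------------------
  1   | dog | chef | cooking | black
  2   | cat | pilot | reading | brown
  3   | hamster | nurse | painting | white
  4   | rabbit | writer | gardening | gray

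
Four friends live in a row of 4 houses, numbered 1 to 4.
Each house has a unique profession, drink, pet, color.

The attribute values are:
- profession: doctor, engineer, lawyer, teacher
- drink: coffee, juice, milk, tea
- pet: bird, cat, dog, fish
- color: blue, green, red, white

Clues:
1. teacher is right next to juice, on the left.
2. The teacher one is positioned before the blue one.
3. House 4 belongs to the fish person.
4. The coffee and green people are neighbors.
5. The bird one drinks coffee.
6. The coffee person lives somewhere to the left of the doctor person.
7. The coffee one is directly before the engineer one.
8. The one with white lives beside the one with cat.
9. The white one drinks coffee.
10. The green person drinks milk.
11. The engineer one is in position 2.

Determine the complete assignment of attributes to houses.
Solution:

House | Profession | Drink | Pet | Color
----------------------------------------
  1   | lawyer | coffee | bird | white
  2   | engineer | milk | cat | green
  3   | teacher | tea | dog | red
  4   | doctor | juice | fish | blue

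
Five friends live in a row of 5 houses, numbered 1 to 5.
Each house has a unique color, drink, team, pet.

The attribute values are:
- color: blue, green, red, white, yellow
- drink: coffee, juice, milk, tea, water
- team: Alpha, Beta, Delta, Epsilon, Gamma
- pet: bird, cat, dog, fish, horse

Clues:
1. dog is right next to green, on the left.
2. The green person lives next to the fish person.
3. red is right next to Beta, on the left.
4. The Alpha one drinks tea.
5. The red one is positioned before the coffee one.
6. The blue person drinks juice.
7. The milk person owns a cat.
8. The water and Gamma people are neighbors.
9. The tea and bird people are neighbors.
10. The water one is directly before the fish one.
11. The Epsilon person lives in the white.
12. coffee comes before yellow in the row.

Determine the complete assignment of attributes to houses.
Solution:

House | Color | Drink | Team | Pet
----------------------------------
  1   | red | tea | Alpha | dog
  2   | green | water | Beta | bird
  3   | blue | juice | Gamma | fish
  4   | white | coffee | Epsilon | horse
  5   | yellow | milk | Delta | cat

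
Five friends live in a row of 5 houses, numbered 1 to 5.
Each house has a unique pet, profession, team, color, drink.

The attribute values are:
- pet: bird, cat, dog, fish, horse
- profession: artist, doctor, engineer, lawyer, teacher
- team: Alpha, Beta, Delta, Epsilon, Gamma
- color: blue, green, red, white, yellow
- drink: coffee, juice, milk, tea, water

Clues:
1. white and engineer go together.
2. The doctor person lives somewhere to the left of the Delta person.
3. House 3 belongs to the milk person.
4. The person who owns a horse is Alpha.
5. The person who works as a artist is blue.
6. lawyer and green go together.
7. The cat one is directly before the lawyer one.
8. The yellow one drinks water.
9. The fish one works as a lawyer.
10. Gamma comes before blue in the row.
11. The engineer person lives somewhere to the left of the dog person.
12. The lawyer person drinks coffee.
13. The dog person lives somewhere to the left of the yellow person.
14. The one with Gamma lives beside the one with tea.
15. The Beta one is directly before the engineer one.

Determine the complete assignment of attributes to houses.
Solution:

House | Pet | Profession | Team | Color | Drink
-----------------------------------------------
  1   | cat | doctor | Epsilon | red | juice
  2   | fish | lawyer | Beta | green | coffee
  3   | bird | engineer | Gamma | white | milk
  4   | dog | artist | Delta | blue | tea
  5   | horse | teacher | Alpha | yellow | water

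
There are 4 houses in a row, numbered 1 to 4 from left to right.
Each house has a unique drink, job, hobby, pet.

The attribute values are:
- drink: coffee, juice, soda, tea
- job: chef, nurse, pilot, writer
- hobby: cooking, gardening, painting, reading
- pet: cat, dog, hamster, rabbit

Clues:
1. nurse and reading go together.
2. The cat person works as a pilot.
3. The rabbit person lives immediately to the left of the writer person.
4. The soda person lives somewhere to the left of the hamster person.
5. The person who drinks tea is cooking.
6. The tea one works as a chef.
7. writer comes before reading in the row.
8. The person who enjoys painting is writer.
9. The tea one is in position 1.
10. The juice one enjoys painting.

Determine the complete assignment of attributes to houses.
Solution:

House | Drink | Job | Hobby | Pet
---------------------------------
  1   | tea | chef | cooking | rabbit
  2   | juice | writer | painting | dog
  3   | soda | pilot | gardening | cat
  4   | coffee | nurse | reading | hamster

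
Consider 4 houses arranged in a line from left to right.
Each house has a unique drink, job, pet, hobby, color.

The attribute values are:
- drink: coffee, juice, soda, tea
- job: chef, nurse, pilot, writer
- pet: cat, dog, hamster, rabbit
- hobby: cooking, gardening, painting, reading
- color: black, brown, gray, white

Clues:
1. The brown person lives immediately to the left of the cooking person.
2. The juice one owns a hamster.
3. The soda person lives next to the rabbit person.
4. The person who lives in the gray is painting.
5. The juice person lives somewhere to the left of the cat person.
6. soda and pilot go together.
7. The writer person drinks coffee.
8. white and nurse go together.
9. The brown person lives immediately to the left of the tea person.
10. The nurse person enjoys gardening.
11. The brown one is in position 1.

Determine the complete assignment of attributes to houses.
Solution:

House | Drink | Job | Pet | Hobby | Color
-----------------------------------------
  1   | soda | pilot | dog | reading | brown
  2   | tea | chef | rabbit | cooking | black
  3   | juice | nurse | hamster | gardening | white
  4   | coffee | writer | cat | painting | gray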